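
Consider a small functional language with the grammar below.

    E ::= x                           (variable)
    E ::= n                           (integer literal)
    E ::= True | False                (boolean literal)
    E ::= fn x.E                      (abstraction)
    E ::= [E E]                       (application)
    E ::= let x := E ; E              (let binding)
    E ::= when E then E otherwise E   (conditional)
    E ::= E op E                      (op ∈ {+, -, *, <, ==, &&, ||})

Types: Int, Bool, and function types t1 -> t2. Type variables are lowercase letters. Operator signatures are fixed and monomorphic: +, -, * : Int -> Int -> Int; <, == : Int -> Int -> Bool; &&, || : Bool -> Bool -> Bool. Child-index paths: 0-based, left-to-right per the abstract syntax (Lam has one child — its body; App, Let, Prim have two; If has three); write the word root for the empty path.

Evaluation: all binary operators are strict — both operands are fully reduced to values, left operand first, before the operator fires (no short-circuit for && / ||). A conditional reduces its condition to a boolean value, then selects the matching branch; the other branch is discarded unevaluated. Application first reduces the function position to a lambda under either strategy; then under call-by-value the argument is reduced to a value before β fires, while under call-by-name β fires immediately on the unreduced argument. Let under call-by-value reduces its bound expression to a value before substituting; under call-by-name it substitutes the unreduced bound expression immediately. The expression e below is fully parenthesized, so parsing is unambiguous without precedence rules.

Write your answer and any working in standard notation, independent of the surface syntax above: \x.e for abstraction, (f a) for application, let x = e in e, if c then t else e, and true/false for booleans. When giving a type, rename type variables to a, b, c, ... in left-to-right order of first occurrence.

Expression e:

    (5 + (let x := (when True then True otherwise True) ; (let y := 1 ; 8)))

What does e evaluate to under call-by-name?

Answer: 13

Trace:
step 0: (5 + (let x = (if true then true else true) in (let y = 1 in 8)))
step 1: [let@1] (5 + (let y = 1 in 8))
step 2: [let@1] (5 + 8)
step 3: [delta@root] 13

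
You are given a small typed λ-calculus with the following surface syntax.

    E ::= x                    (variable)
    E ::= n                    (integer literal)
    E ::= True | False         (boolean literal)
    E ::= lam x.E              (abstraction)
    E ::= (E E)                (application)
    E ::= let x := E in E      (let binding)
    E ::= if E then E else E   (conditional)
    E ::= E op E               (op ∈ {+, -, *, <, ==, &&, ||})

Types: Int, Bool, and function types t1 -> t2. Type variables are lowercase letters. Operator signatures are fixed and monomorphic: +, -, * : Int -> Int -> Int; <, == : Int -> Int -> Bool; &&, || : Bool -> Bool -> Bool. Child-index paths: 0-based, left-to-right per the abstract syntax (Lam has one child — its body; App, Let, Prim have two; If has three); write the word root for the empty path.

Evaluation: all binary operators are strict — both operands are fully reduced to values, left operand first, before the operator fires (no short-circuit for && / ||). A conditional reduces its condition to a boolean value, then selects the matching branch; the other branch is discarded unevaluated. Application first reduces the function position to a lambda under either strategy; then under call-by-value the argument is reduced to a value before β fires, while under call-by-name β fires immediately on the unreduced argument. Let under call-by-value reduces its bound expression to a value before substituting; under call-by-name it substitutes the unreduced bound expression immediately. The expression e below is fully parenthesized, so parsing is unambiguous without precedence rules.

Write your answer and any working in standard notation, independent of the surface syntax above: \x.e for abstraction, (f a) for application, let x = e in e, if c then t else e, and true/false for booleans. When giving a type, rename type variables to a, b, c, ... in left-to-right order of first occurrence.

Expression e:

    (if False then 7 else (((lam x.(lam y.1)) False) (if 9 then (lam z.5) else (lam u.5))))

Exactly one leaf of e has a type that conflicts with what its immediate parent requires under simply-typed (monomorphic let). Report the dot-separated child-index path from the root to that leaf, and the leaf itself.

Working:
  unify Bool ~ Bool
\y._ : b -> Int
\x._ : a -> b -> Int
  unify a -> b -> Int ~ Bool -> c
  unify a ~ Bool
  unify b -> Int ~ c
_ _ : b -> Int
  unify Int ~ Bool
  FAIL: mismatch Int ~ Bool

Answer: 2.1.0 : 9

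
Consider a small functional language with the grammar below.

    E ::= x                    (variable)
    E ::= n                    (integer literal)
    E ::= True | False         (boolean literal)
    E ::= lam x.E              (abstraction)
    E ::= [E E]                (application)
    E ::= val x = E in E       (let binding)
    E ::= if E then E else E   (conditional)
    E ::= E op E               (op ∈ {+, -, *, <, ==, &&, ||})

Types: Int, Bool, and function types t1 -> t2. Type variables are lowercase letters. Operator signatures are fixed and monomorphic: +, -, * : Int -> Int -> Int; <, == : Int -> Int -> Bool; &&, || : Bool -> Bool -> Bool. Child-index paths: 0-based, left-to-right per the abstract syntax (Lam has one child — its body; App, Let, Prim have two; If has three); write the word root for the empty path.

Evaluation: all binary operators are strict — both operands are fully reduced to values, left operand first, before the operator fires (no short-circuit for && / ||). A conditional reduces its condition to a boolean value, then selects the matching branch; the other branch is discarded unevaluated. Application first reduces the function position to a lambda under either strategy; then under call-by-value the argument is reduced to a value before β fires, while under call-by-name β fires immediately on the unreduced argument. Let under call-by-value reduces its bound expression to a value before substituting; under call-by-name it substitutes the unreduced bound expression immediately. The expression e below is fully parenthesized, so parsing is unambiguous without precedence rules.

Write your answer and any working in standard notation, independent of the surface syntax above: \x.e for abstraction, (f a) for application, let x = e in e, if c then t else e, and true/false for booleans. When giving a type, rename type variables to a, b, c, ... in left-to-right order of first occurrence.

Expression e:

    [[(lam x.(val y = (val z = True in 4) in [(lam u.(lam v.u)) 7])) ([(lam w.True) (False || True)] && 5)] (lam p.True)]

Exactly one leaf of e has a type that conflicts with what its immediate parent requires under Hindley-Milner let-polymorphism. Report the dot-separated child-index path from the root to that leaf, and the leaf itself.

Answer: 0.1.1 : 5

Working:
let z : Bool
let y : Int
u : b
\v._ : c -> b
\u._ : b -> c -> b
  unify b -> c -> b ~ Int -> d
  unify b ~ Int
  unify c -> Int ~ d
_ _ : c -> Int
\x._ : a -> c -> Int
\w._ : e -> Bool
  unify Bool ~ Bool
  unify Bool ~ Bool
  unify e -> Bool ~ Bool -> f
  unify e ~ Bool
  unify Bool ~ f
_ _ : Bool
  unify Bool ~ Bool
  unify Int ~ Bool
  FAIL: mismatch Int ~ Bool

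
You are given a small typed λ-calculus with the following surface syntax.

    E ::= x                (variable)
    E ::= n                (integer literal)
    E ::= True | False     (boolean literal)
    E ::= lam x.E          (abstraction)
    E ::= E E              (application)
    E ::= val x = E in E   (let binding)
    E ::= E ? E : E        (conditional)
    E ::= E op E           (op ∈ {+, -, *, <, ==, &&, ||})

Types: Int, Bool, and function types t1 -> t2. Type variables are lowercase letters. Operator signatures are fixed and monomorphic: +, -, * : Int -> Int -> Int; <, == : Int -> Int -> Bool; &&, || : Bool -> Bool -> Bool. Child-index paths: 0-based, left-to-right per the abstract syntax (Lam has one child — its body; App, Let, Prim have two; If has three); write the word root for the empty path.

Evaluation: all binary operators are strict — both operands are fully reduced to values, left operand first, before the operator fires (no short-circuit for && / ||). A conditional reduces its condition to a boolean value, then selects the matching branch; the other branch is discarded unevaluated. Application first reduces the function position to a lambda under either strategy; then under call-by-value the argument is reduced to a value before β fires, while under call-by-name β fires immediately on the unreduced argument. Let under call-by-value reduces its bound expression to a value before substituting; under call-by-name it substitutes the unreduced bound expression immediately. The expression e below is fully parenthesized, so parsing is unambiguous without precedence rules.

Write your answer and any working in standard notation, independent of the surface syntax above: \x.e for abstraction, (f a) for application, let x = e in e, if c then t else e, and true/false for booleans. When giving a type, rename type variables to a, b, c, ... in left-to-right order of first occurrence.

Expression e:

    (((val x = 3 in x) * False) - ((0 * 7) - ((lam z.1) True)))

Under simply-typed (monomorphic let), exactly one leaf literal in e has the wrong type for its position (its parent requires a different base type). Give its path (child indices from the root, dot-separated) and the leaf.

Derivation:
let x : Int
x : Int
  unify Int ~ Int
  unify Bool ~ Int
  FAIL: mismatch Bool ~ Int

Answer: 0.1 : false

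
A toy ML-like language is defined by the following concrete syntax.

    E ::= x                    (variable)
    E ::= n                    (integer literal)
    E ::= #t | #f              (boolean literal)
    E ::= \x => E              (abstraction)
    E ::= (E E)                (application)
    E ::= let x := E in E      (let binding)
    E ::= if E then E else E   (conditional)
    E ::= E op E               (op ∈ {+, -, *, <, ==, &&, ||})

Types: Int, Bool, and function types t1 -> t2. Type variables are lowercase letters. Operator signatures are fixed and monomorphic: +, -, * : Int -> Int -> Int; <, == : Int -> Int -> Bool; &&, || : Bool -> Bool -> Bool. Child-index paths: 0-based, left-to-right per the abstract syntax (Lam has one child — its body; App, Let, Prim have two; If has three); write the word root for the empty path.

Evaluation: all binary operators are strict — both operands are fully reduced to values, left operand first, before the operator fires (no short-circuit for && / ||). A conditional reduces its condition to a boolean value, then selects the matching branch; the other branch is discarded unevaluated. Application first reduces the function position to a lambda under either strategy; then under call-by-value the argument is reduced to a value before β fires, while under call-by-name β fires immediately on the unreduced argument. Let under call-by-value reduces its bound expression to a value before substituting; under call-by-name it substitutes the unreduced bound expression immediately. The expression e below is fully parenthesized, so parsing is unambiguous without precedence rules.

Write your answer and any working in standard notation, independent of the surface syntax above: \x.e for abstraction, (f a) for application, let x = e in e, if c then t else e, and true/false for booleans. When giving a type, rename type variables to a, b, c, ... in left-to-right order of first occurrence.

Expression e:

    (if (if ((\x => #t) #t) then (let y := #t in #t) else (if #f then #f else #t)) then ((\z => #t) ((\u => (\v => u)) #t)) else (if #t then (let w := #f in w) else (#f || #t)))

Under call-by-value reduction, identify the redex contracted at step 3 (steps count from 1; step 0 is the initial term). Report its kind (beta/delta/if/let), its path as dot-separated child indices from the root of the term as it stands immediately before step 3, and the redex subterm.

Trace:
step 0: (if (if ((\x.true) true) then (let y = true in true) else (if false then false else true)) then ((\z.true) ((\u.(\v.u)) true)) else (if true then (let w = false in w) else (false || true)))
step 1: [beta@0.0] (if (if true then (let y = true in true) else (if false then false else true)) then ((\z.true) ((\u.(\v.u)) true)) else (if true then (let w = false in w) else (false || true)))
step 2: [if@0] (if (let y = true in true) then ((\z.true) ((\u.(\v.u)) true)) else (if true then (let w = false in w) else (false || true)))
step 3: [let@0] (if true then ((\z.true) ((\u.(\v.u)) true)) else (if true then (let w = false in w) else (false || true)))

Answer: let at 0 : (let y = true in true)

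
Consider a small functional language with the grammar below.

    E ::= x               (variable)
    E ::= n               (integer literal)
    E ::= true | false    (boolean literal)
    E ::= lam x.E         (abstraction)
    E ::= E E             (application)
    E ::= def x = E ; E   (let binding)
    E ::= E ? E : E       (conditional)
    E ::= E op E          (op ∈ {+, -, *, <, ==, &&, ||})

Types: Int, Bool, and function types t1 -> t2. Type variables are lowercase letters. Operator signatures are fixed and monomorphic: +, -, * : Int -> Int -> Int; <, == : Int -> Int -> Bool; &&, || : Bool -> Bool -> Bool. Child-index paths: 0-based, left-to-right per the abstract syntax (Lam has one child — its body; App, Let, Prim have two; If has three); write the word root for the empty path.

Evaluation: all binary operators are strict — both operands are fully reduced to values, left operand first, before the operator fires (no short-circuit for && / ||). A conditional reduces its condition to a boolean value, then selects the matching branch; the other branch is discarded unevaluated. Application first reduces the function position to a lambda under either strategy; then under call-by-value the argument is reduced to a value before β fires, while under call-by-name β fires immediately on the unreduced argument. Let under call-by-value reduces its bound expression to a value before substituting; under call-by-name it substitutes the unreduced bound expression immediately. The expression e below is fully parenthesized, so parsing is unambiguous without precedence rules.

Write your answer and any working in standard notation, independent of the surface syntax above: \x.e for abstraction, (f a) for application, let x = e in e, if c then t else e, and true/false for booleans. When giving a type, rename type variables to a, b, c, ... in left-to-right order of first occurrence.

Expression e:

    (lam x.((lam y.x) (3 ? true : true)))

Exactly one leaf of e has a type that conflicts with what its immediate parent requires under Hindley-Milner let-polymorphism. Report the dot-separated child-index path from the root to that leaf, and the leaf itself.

Answer: 0.1.0 : 3

Trace:
x : a
\y._ : b -> a
  unify Int ~ Bool
  FAIL: mismatch Int ~ Bool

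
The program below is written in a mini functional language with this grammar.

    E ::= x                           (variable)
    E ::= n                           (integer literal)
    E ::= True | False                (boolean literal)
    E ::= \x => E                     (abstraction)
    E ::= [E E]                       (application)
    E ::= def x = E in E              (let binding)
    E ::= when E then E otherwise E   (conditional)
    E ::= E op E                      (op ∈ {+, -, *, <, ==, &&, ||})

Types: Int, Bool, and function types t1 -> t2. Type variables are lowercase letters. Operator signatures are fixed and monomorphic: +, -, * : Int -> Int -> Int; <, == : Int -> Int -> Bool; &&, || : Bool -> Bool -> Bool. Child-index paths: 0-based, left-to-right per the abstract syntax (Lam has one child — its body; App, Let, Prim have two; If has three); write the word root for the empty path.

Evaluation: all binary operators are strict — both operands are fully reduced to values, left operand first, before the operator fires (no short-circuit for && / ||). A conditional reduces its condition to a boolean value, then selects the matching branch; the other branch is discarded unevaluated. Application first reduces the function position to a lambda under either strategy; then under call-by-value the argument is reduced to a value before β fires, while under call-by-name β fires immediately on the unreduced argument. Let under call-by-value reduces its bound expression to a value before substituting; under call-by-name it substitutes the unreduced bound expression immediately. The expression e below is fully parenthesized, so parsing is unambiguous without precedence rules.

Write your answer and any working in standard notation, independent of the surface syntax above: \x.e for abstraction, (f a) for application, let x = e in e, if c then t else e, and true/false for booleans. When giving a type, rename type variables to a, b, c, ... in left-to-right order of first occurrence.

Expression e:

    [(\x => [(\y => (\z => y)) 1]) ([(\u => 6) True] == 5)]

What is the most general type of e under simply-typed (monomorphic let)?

Working:
y : b
\z._ : c -> b
\y._ : b -> c -> b
  unify b -> c -> b ~ Int -> d
  unify b ~ Int
  unify c -> Int ~ d
_ _ : c -> Int
\x._ : a -> c -> Int
\u._ : e -> Int
  unify e -> Int ~ Bool -> f
  unify e ~ Bool
  unify Int ~ f
_ _ : Int
  unify Int ~ Int
  unify Int ~ Int
  unify a -> c -> Int ~ Bool -> g
  unify a ~ Bool
  unify c -> Int ~ g
_ _ : c -> Int

Answer: a -> Int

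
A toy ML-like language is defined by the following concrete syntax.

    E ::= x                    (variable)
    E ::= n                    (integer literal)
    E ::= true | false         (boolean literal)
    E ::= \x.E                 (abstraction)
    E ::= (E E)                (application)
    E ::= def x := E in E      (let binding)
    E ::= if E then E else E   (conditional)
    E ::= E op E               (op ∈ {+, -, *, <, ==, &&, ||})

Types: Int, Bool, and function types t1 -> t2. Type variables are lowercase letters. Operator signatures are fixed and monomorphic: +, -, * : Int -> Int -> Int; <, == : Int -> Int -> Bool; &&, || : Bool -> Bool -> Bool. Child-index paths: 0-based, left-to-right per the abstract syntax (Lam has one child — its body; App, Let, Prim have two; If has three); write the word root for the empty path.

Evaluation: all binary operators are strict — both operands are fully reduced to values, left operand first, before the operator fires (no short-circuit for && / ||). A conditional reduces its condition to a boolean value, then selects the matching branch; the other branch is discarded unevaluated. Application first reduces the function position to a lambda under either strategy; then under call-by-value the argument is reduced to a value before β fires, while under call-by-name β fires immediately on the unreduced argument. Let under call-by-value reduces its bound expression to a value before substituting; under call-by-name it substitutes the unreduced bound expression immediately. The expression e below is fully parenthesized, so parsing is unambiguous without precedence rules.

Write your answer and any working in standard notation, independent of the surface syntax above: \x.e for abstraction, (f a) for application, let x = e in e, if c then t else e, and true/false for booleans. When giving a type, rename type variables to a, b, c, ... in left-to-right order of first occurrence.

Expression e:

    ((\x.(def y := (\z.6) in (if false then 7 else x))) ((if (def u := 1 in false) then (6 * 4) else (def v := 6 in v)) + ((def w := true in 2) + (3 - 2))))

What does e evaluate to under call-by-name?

Answer: 9

Derivation:
step 0: ((\x.(let y = (\z.6) in (if false then 7 else x))) ((if (let u = 1 in false) then (6 * 4) else (let v = 6 in v)) + ((let w = true in 2) + (3 - 2))))
step 1: [beta@root] (let y = (\z.6) in (if false then 7 else ((if (let u = 1 in false) then (6 * 4) else (let v = 6 in v)) + ((let w = true in 2) + (3 - 2)))))
step 2: [let@root] (if false then 7 else ((if (let u = 1 in false) then (6 * 4) else (let v = 6 in v)) + ((let w = true in 2) + (3 - 2))))
step 3: [if@root] ((if (let u = 1 in false) then (6 * 4) else (let v = 6 in v)) + ((let w = true in 2) + (3 - 2)))
step 4: [let@0.0] ((if false then (6 * 4) else (let v = 6 in v)) + ((let w = true in 2) + (3 - 2)))
step 5: [if@0] ((let v = 6 in v) + ((let w = true in 2) + (3 - 2)))
step 6: [let@0] (6 + ((let w = true in 2) + (3 - 2)))
step 7: [let@1.0] (6 + (2 + (3 - 2)))
step 8: [delta@1.1] (6 + (2 + 1))
step 9: [delta@1] (6 + 3)
step 10: [delta@root] 9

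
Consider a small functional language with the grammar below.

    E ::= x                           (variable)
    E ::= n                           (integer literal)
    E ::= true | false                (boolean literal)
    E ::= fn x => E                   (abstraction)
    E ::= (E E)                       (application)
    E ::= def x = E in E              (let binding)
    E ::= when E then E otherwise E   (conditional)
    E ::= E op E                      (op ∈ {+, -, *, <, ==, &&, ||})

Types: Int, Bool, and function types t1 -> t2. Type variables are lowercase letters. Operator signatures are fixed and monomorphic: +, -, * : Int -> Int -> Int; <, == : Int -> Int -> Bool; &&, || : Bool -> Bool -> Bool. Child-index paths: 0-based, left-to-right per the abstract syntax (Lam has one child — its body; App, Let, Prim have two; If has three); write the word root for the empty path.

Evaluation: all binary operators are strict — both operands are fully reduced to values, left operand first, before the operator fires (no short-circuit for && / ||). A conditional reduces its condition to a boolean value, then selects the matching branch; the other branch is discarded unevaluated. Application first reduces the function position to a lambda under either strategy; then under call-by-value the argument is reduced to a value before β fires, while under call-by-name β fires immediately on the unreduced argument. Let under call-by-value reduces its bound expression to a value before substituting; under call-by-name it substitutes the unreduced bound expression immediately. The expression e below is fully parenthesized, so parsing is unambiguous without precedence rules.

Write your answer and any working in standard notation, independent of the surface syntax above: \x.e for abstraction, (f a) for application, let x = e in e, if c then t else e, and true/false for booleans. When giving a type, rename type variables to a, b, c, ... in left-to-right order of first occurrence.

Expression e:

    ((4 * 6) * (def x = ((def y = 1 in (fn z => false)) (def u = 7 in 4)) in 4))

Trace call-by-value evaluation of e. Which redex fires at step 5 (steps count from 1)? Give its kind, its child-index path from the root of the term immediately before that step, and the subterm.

Answer: let at 1 : (let x = false in 4)

Working:
step 0: ((4 * 6) * (let x = ((let y = 1 in (\z.false)) (let u = 7 in 4)) in 4))
step 1: [delta@0] (24 * (let x = ((let y = 1 in (\z.false)) (let u = 7 in 4)) in 4))
step 2: [let@1.0.0] (24 * (let x = ((\z.false) (let u = 7 in 4)) in 4))
step 3: [let@1.0.1] (24 * (let x = ((\z.false) 4) in 4))
step 4: [beta@1.0] (24 * (let x = false in 4))
step 5: [let@1] (24 * 4)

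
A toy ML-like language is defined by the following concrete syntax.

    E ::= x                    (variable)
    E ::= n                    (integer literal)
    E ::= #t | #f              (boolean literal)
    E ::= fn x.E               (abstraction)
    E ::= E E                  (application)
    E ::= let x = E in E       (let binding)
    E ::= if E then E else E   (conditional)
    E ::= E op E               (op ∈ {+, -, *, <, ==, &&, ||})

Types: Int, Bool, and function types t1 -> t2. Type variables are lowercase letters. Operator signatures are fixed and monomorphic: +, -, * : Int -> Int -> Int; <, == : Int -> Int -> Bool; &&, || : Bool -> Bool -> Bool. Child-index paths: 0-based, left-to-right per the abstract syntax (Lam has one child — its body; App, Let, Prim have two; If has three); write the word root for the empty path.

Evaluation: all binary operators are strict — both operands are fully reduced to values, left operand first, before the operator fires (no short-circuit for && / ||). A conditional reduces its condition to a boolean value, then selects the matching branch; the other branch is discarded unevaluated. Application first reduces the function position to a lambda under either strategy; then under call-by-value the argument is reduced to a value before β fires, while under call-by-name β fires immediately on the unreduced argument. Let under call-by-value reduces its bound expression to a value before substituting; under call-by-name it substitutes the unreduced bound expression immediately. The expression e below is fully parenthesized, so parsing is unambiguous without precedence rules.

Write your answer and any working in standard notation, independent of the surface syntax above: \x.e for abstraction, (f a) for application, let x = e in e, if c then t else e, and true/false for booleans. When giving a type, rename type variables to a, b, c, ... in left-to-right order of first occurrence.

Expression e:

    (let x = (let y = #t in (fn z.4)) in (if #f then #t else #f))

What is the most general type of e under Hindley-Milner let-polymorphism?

Trace:
let y : Bool
\z._ : a -> Int
let x : forall. a -> Int
  unify Bool ~ Bool
  unify Bool ~ Bool

Answer: Bool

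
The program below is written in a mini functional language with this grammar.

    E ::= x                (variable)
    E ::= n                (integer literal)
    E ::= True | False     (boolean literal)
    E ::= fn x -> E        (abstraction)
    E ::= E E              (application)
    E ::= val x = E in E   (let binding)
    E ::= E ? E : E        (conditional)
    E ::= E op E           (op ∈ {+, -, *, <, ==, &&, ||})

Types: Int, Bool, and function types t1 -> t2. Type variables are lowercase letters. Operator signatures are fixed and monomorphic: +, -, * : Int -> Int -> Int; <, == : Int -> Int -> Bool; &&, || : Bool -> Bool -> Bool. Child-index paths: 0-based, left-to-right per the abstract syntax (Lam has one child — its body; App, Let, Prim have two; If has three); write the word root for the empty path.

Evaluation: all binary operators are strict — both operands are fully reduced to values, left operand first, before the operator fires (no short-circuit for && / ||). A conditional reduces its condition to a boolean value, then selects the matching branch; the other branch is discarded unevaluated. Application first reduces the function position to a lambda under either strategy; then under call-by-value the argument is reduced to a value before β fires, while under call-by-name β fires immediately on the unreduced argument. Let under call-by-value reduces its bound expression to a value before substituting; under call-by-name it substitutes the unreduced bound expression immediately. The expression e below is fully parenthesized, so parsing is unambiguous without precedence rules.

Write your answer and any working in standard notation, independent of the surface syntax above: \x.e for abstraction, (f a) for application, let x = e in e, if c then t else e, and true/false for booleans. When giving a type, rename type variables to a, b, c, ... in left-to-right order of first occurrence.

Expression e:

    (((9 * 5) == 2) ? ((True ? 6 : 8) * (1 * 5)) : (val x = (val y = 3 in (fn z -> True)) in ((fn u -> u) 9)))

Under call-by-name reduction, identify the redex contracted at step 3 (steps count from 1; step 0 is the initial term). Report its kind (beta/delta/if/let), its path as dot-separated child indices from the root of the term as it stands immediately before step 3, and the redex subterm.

Answer: if at root : (if false then ((if true then 6 else 8) * (1 * 5)) else (let x = (let y = 3 in (\z.true)) in ((\u.u) 9)))

Working:
step 0: (if ((9 * 5) == 2) then ((if true then 6 else 8) * (1 * 5)) else (let x = (let y = 3 in (\z.true)) in ((\u.u) 9)))
step 1: [delta@0.0] (if (45 == 2) then ((if true then 6 else 8) * (1 * 5)) else (let x = (let y = 3 in (\z.true)) in ((\u.u) 9)))
step 2: [delta@0] (if false then ((if true then 6 else 8) * (1 * 5)) else (let x = (let y = 3 in (\z.true)) in ((\u.u) 9)))
step 3: [if@root] (let x = (let y = 3 in (\z.true)) in ((\u.u) 9))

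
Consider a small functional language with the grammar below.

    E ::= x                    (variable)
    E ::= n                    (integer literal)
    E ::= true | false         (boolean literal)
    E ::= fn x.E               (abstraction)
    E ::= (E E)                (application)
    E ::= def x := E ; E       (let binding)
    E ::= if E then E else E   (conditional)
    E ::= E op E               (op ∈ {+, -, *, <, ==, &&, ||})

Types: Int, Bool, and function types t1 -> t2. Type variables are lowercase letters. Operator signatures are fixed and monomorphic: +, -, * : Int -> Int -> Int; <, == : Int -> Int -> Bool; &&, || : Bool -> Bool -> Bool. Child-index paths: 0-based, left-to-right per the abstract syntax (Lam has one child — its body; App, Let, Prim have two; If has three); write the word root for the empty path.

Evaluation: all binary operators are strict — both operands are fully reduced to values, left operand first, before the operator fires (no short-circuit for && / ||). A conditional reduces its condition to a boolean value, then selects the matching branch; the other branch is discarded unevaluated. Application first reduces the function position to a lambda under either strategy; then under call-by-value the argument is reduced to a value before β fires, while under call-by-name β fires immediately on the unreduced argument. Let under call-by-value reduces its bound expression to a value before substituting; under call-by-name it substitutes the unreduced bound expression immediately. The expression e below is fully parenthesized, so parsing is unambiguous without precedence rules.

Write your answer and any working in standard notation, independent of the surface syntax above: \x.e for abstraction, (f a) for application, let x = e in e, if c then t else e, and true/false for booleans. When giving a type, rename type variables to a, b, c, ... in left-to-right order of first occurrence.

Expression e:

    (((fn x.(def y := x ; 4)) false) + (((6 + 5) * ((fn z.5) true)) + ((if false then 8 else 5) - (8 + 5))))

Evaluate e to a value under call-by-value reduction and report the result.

Trace:
step 0: (((\x.(let y = x in 4)) false) + (((6 + 5) * ((\z.5) true)) + ((if false then 8 else 5) - (8 + 5))))
step 1: [beta@0] ((let y = false in 4) + (((6 + 5) * ((\z.5) true)) + ((if false then 8 else 5) - (8 + 5))))
step 2: [let@0] (4 + (((6 + 5) * ((\z.5) true)) + ((if false then 8 else 5) - (8 + 5))))
step 3: [delta@1.0.0] (4 + ((11 * ((\z.5) true)) + ((if false then 8 else 5) - (8 + 5))))
step 4: [beta@1.0.1] (4 + ((11 * 5) + ((if false then 8 else 5) - (8 + 5))))
step 5: [delta@1.0] (4 + (55 + ((if false then 8 else 5) - (8 + 5))))
step 6: [if@1.1.0] (4 + (55 + (5 - (8 + 5))))
step 7: [delta@1.1.1] (4 + (55 + (5 - 13)))
step 8: [delta@1.1] (4 + (55 + -8))
step 9: [delta@1] (4 + 47)
step 10: [delta@root] 51

Answer: 51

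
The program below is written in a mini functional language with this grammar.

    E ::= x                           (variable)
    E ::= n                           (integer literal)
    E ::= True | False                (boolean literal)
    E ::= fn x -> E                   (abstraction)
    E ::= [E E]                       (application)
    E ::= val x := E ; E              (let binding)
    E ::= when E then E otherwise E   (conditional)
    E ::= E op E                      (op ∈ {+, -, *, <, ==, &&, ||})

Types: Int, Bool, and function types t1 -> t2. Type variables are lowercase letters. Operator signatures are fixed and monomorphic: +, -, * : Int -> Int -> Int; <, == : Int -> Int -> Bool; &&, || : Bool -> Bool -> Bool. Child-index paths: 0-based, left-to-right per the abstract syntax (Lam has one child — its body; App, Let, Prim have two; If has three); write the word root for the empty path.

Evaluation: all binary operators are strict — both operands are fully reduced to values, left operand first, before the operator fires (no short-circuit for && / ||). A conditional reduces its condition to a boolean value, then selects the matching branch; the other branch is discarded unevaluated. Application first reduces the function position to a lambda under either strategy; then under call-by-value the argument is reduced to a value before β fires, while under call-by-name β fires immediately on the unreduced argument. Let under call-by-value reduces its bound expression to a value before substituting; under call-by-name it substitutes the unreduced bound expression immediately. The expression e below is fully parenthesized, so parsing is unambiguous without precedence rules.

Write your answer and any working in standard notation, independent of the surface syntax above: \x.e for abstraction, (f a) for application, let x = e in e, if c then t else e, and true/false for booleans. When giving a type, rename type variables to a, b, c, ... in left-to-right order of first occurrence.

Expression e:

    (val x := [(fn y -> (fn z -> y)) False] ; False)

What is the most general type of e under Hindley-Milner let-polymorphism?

Answer: Bool

Working:
y : a
\z._ : b -> a
\y._ : a -> b -> a
  unify a -> b -> a ~ Bool -> c
  unify a ~ Bool
  unify b -> Bool ~ c
_ _ : b -> Bool
let x : forall. b -> Bool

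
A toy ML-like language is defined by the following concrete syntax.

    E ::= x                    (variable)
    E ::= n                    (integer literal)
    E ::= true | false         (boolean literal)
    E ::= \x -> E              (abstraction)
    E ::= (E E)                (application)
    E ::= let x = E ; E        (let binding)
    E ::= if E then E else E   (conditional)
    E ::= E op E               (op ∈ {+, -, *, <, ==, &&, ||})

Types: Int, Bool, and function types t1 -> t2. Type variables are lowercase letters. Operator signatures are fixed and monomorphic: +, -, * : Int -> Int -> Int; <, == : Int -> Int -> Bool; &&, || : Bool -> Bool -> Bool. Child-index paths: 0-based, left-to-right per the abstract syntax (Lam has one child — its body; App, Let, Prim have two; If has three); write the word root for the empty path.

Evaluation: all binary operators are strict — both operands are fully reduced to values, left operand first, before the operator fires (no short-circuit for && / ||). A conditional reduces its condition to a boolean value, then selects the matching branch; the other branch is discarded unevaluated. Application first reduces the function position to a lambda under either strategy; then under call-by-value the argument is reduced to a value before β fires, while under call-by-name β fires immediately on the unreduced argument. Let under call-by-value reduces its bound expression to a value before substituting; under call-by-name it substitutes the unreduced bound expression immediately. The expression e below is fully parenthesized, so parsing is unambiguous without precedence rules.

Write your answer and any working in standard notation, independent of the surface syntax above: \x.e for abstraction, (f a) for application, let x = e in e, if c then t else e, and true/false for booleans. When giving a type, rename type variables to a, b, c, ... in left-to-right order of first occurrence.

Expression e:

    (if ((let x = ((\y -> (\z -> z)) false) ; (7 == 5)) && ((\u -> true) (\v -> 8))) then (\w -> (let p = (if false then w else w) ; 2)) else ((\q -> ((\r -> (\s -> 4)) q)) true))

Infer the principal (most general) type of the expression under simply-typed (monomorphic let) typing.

Answer: a -> Int

Derivation:
z : b
\z._ : b -> b
\y._ : a -> b -> b
  unify a -> b -> b ~ Bool -> c
  unify a ~ Bool
  unify b -> b ~ c
_ _ : b -> b
let x : b -> b
  unify Int ~ Int
  unify Int ~ Int
  unify Bool ~ Bool
\u._ : d -> Bool
\v._ : e -> Int
  unify d -> Bool ~ (e -> Int) -> f
  unify d ~ e -> Int
  unify Bool ~ f
_ _ : Bool
  unify Bool ~ Bool
  unify Bool ~ Bool
  unify Bool ~ Bool
w : g
w : g
  unify g ~ g
let p : g
\w._ : g -> Int
\s._ : j -> Int
\r._ : i -> j -> Int
q : h
  unify i -> j -> Int ~ h -> k
  unify i ~ h
  unify j -> Int ~ k
_ _ : j -> Int
\q._ : h -> j -> Int
  unify h -> j -> Int ~ Bool -> l
  unify h ~ Bool
  unify j -> Int ~ l
_ _ : j -> Int
  unify g -> Int ~ j -> Int
  unify g ~ j
  unify Int ~ Int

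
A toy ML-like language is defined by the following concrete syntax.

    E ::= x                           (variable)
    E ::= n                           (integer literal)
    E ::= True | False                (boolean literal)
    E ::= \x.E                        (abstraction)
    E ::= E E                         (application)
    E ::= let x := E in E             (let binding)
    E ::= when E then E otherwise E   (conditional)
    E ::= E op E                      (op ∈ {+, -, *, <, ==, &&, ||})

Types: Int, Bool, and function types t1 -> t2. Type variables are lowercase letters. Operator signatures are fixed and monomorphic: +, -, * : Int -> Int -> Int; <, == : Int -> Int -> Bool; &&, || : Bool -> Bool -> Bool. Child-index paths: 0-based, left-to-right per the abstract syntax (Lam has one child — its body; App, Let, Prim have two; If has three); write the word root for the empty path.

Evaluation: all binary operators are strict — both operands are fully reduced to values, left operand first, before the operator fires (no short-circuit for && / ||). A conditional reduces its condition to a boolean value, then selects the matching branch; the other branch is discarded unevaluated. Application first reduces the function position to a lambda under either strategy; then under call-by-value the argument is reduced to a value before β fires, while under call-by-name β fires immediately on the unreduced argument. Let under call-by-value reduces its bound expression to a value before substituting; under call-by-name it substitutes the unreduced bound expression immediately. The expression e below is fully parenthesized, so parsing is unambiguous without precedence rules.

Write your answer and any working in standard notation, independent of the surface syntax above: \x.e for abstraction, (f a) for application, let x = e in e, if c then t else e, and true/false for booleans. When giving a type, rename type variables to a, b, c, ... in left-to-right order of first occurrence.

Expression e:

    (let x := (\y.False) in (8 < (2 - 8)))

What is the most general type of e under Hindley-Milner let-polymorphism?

Answer: Bool

Working:
\y._ : a -> Bool
let x : forall. a -> Bool
  unify Int ~ Int
  unify Int ~ Int
  unify Int ~ Int
  unify Int ~ Int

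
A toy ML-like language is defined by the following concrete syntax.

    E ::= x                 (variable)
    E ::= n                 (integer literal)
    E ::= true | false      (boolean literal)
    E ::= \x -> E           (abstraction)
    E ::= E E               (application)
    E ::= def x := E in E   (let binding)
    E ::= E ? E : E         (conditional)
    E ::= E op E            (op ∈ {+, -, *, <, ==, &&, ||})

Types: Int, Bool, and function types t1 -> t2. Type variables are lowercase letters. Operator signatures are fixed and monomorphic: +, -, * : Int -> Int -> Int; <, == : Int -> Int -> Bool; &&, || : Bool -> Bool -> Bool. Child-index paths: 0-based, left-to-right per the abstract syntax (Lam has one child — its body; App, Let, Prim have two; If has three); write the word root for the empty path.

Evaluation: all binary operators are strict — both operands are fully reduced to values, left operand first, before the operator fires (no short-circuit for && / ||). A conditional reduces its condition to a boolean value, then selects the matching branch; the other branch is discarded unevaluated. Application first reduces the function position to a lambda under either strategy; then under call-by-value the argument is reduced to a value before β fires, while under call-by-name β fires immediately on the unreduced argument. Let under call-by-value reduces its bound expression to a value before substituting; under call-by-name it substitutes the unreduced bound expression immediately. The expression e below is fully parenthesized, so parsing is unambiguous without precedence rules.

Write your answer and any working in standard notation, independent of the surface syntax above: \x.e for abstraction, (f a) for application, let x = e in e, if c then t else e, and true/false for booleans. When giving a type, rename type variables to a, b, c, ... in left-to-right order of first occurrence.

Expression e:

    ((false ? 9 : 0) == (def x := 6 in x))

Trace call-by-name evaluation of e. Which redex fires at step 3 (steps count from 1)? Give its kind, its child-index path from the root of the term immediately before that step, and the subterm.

Answer: delta at root : (0 == 6)

Trace:
step 0: ((if false then 9 else 0) == (let x = 6 in x))
step 1: [if@0] (0 == (let x = 6 in x))
step 2: [let@1] (0 == 6)
step 3: [delta@root] false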